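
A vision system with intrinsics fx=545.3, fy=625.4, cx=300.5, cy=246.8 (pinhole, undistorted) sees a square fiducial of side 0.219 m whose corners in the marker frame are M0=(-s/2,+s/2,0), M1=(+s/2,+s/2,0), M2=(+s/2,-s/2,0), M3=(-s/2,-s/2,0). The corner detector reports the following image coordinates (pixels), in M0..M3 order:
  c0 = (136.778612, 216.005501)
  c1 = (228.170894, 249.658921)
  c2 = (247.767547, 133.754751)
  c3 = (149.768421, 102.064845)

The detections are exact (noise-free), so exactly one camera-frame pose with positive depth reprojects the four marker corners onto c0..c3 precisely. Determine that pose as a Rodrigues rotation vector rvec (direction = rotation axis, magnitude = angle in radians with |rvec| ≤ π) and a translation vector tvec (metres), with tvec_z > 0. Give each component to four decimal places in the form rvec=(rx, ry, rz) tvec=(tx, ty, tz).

rvec=(0.3122, 0.2324, 0.2669) tvec=(-0.2317, -0.1272, 1.1384)

Intrinsics K: fx=545.3, fy=625.4, cx=300.5, cy=246.8
Marker side s = 0.219 m; corners in marker frame (Z=0):
  M0 = (-0.1095, +0.1095, 0)
  M1 = (+0.1095, +0.1095, 0)
  M2 = (+0.1095, -0.1095, 0)
  M3 = (-0.1095, -0.1095, 0)
Detected image corners:
  c0 = (136.778612, 216.005501) px
  c1 = (228.170894, 249.658921) px
  c2 = (247.767547, 133.754751) px
  c3 = (149.768421, 102.064845) px
Planar DLT: solve 8×8 A·h = b for H (H[2,2]=1):
  H  [+401.28237 -18.67599 +189.52855]
  H  [+121.14202 +575.70109 +176.91402]
  H  [-0.16072 +0.29093 +1.00000]
B = K⁻¹H; ‖b₁‖=0.878458, ‖b₂‖=0.878458; λ = 2/(‖b₁‖+‖b₂‖) = 1.138358, sign → tz>0 ⇒ λ=+1.138358
r₁ = λ·B[:,0] = (+0.93854,+0.29271,-0.18296); r₂ = λ·B[:,1] = (-0.22149,+0.91720,+0.33118)
r₃ = r₁×r₂ = (+0.26475,-0.27030,+0.92566); SVD([r₁ r₂ r₃]) → R = UVᵀ:
  R  [+0.93854 -0.22149 +0.26475]
  R  [+0.29271 +0.91720 -0.27030]
  R  [-0.18296 +0.33118 +0.92566]
t = (-0.23166, -0.12721, +1.13836) m
tr R = 2.781398; θ = arccos((tr R − 1)/2) = 0.471916 rad = 27.039°
axis k = ((R−Rᵀ)₃₂, (R−Rᵀ)₁₃, (R−Rᵀ)₂₁) / (2 sinθ) = (+0.661555, +0.492433, +0.565557)
rvec = θ·k = (+0.312198, +0.232387, +0.266895)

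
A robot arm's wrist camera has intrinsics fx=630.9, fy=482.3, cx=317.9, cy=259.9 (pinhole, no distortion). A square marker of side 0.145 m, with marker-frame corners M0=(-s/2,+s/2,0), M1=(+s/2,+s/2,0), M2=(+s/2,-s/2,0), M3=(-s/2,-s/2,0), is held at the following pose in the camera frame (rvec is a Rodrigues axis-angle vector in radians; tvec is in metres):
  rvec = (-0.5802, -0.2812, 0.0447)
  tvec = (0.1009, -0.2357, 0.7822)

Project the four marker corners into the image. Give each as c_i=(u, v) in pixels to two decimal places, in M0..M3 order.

c0=(347.45, 137.55) c1=(461.60, 154.44) c2=(443.99, 94.75) c3=(340.31, 76.83)

Intrinsics K: fx=630.9, fy=482.3, cx=317.9, cy=259.9
Marker side s = 0.145 m; corners in marker frame (Z=0):
  M0 = (-0.0725, +0.0725, 0)
  M1 = (+0.0725, +0.0725, 0)
  M2 = (+0.0725, -0.0725, 0)
  M3 = (-0.0725, -0.0725, 0)
rvec = (-0.5802, -0.2812, 0.0447), |rvec| = θ = 0.64630 rad = 37.030°
Rodrigues: sinθ=0.60224, 1−cosθ=0.20168; R = I + sinθ·[k]× + (1−cosθ)·[k]×²:
    [+0.96086 +0.03712 -0.27455]
    [+0.12043 +0.83650 +0.53457]
    [+0.24951 -0.54671 +0.79928]
t = (0.1009, -0.2357, 0.7822) m
M0: Pc = R·M0+t = (+0.03393, -0.18379, +0.72447); u = 630.9·(+0.03393)/0.72447 + 317.9 = 347.4470, v = 482.3·(-0.18379)/0.72447 + 259.9 = 137.5499
M1: Pc = R·M1+t = (+0.17325, -0.16632, +0.76065); u = 630.9·(+0.17325)/0.76065 + 317.9 = 461.5998, v = 482.3·(-0.16632)/0.76065 + 259.9 = 154.4412
M2: Pc = R·M2+t = (+0.16787, -0.28761, +0.83993); u = 630.9·(+0.16787)/0.83993 + 317.9 = 443.9939, v = 482.3·(-0.28761)/0.83993 + 259.9 = 94.7465
M3: Pc = R·M3+t = (+0.02855, -0.30508, +0.80375); u = 630.9·(+0.02855)/0.80375 + 317.9 = 340.3075, v = 482.3·(-0.30508)/0.80375 + 259.9 = 76.8342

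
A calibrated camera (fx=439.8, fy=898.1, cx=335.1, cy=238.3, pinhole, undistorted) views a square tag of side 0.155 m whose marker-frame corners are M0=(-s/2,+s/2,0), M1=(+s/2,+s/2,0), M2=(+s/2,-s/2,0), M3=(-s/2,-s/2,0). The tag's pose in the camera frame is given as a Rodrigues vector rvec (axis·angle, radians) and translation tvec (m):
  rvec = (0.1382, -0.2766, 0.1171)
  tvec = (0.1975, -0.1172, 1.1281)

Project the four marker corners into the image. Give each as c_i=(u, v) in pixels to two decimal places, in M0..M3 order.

Intrinsics K: fx=439.8, fy=898.1, cx=335.1, cy=238.3
Marker side s = 0.155 m; corners in marker frame (Z=0):
  M0 = (-0.0775, +0.0775, 0)
  M1 = (+0.0775, +0.0775, 0)
  M2 = (+0.0775, -0.0775, 0)
  M3 = (-0.0775, -0.0775, 0)
rvec = (0.1382, -0.2766, 0.1171), |rvec| = θ = 0.33063 rad = 18.944°
Rodrigues: sinθ=0.32464, 1−cosθ=0.05416; R = I + sinθ·[k]× + (1−cosθ)·[k]×²:
    [+0.95530 -0.13392 -0.26357]
    [+0.09604 +0.98374 -0.15174]
    [+0.27961 +0.11965 +0.95263]
t = (0.1975, -0.1172, 1.1281) m
M0: Pc = R·M0+t = (+0.11309, -0.04840, +1.11570); u = 439.8·(+0.11309)/1.11570 + 335.1 = 379.6773, v = 898.1·(-0.04840)/1.11570 + 238.3 = 199.3375
M1: Pc = R·M1+t = (+0.26116, -0.03352, +1.15904); u = 439.8·(+0.26116)/1.15904 + 335.1 = 434.1964, v = 898.1·(-0.03352)/1.15904 + 238.3 = 212.3289
M2: Pc = R·M2+t = (+0.28191, -0.18600, +1.14050); u = 439.8·(+0.28191)/1.14050 + 335.1 = 443.8122, v = 898.1·(-0.18600)/1.14050 + 238.3 = 91.8340
M3: Pc = R·M3+t = (+0.13384, -0.20088, +1.09716); u = 439.8·(+0.13384)/1.09716 + 335.1 = 388.7515, v = 898.1·(-0.20088)/1.09716 + 238.3 = 73.8632

c0=(379.68, 199.34) c1=(434.20, 212.33) c2=(443.81, 91.83) c3=(388.75, 73.86)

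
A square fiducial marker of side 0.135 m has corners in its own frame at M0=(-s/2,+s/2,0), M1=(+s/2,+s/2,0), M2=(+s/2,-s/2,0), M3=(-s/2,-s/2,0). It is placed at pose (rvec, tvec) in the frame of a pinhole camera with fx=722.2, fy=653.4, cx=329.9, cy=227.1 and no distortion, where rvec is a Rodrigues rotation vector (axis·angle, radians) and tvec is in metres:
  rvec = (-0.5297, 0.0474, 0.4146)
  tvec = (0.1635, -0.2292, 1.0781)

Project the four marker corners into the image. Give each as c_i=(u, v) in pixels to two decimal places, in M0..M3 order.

Intrinsics K: fx=722.2, fy=653.4, cx=329.9, cy=227.1
Marker side s = 0.135 m; corners in marker frame (Z=0):
  M0 = (-0.0675, +0.0675, 0)
  M1 = (+0.0675, +0.0675, 0)
  M2 = (+0.0675, -0.0675, 0)
  M3 = (-0.0675, -0.0675, 0)
rvec = (-0.5297, 0.0474, 0.4146), |rvec| = θ = 0.67433 rad = 38.636°
Rodrigues: sinθ=0.62437, 1−cosθ=0.21888; R = I + sinθ·[k]× + (1−cosθ)·[k]×²:
    [+0.91618 -0.39597 -0.06182]
    [+0.37180 +0.78221 +0.49992]
    [-0.14960 -0.48100 +0.86386]
t = (0.1635, -0.2292, 1.0781) m
M0: Pc = R·M0+t = (+0.07493, -0.20150, +1.05573); u = 722.2·(+0.07493)/1.05573 + 329.9 = 381.1577, v = 653.4·(-0.20150)/1.05573 + 227.1 = 102.3915
M1: Pc = R·M1+t = (+0.19861, -0.15130, +1.03553); u = 722.2·(+0.19861)/1.03553 + 329.9 = 468.4169, v = 653.4·(-0.15130)/1.03553 + 227.1 = 131.6301
M2: Pc = R·M2+t = (+0.25207, -0.25690, +1.10047); u = 722.2·(+0.25207)/1.10047 + 329.9 = 495.3249, v = 653.4·(-0.25690)/1.10047 + 227.1 = 74.5651
M3: Pc = R·M3+t = (+0.12839, -0.30710, +1.12067); u = 722.2·(+0.12839)/1.12067 + 329.9 = 412.6368, v = 653.4·(-0.30710)/1.12067 + 227.1 = 48.0491

c0=(381.16, 102.39) c1=(468.42, 131.63) c2=(495.32, 74.57) c3=(412.64, 48.05)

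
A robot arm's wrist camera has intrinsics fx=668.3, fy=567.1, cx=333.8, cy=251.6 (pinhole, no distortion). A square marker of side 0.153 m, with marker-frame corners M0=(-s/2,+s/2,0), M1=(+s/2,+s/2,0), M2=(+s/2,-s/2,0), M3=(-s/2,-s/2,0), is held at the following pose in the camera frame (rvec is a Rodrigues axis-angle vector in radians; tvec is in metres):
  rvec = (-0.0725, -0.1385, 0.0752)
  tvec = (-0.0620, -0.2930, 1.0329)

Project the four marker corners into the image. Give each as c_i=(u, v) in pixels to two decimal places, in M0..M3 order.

c0=(239.87, 127.19) c1=(339.09, 136.35) c2=(345.83, 55.40) c3=(247.89, 44.72)

Intrinsics K: fx=668.3, fy=567.1, cx=333.8, cy=251.6
Marker side s = 0.153 m; corners in marker frame (Z=0):
  M0 = (-0.0765, +0.0765, 0)
  M1 = (+0.0765, +0.0765, 0)
  M2 = (+0.0765, -0.0765, 0)
  M3 = (-0.0765, -0.0765, 0)
rvec = (-0.0725, -0.1385, 0.0752), |rvec| = θ = 0.17347 rad = 9.939°
Rodrigues: sinθ=0.17261, 1−cosθ=0.01501; R = I + sinθ·[k]× + (1−cosθ)·[k]×²:
    [+0.98761 -0.06982 -0.14053]
    [+0.07983 +0.99456 +0.06694]
    [+0.13509 -0.07733 +0.98781]
t = (-0.0620, -0.2930, 1.0329) m
M0: Pc = R·M0+t = (-0.14289, -0.22302, +1.01665); u = 668.3·(-0.14289)/1.01665 + 333.8 = 239.8684, v = 567.1·(-0.22302)/1.01665 + 251.6 = 127.1948
M1: Pc = R·M1+t = (+0.00821, -0.21081, +1.03732); u = 668.3·(+0.00821)/1.03732 + 333.8 = 339.0903, v = 567.1·(-0.21081)/1.03732 + 251.6 = 136.3510
M2: Pc = R·M2+t = (+0.01889, -0.36298, +1.04915); u = 668.3·(+0.01889)/1.04915 + 333.8 = 345.8348, v = 567.1·(-0.36298)/1.04915 + 251.6 = 55.3993
M3: Pc = R·M3+t = (-0.13221, -0.37519, +1.02848); u = 668.3·(-0.13221)/1.02848 + 333.8 = 247.8899, v = 567.1·(-0.37519)/1.02848 + 251.6 = 44.7215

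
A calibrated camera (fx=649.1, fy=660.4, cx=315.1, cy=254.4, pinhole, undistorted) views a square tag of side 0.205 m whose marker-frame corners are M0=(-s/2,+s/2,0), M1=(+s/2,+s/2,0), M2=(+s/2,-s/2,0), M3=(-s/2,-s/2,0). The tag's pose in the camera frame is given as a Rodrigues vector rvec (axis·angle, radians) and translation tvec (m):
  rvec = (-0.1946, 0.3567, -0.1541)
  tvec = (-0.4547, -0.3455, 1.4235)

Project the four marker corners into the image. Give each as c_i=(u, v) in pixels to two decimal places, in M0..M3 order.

Intrinsics K: fx=649.1, fy=660.4, cx=315.1, cy=254.4
Marker side s = 0.205 m; corners in marker frame (Z=0):
  M0 = (-0.1025, +0.1025, 0)
  M1 = (+0.1025, +0.1025, 0)
  M2 = (+0.1025, -0.1025, 0)
  M3 = (-0.1025, -0.1025, 0)
rvec = (-0.1946, 0.3567, -0.1541), |rvec| = θ = 0.43457 rad = 24.899°
Rodrigues: sinθ=0.42102, 1−cosθ=0.09295; R = I + sinθ·[k]× + (1−cosθ)·[k]×²:
    [+0.92569 +0.11513 +0.36034]
    [-0.18346 +0.96967 +0.16148]
    [-0.33082 -0.21559 +0.91874]
t = (-0.4547, -0.3455, 1.4235) m
M0: Pc = R·M0+t = (-0.53778, -0.22730, +1.43531); u = 649.1·(-0.53778)/1.43531 + 315.1 = 71.8953, v = 660.4·(-0.22730)/1.43531 + 254.4 = 149.8154
M1: Pc = R·M1+t = (-0.34802, -0.26491, +1.36749); u = 649.1·(-0.34802)/1.36749 + 315.1 = 149.9094, v = 660.4·(-0.26491)/1.36749 + 254.4 = 126.4663
M2: Pc = R·M2+t = (-0.37162, -0.46370, +1.41169); u = 649.1·(-0.37162)/1.41169 + 315.1 = 144.2287, v = 660.4·(-0.46370)/1.41169 + 254.4 = 37.4790
M3: Pc = R·M3+t = (-0.56138, -0.42609, +1.47951); u = 649.1·(-0.56138)/1.47951 + 315.1 = 68.8054, v = 660.4·(-0.42609)/1.47951 + 254.4 = 64.2097

c0=(71.90, 149.82) c1=(149.91, 126.47) c2=(144.23, 37.48) c3=(68.81, 64.21)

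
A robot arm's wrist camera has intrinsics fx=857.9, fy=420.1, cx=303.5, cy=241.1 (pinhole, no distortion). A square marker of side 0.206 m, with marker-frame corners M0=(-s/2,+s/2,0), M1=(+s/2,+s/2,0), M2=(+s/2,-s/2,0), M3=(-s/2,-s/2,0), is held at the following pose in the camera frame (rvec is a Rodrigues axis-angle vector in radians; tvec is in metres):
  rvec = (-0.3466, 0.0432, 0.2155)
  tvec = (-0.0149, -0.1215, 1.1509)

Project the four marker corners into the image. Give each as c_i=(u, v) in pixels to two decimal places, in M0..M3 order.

c0=(198.41, 223.26) c1=(352.49, 238.77) c2=(382.21, 171.42) c3=(236.56, 157.71)

Intrinsics K: fx=857.9, fy=420.1, cx=303.5, cy=241.1
Marker side s = 0.206 m; corners in marker frame (Z=0):
  M0 = (-0.1030, +0.1030, 0)
  M1 = (+0.1030, +0.1030, 0)
  M2 = (+0.1030, -0.1030, 0)
  M3 = (-0.1030, -0.1030, 0)
rvec = (-0.3466, 0.0432, 0.2155), |rvec| = θ = 0.41041 rad = 23.515°
Rodrigues: sinθ=0.39899, 1−cosθ=0.08304; R = I + sinθ·[k]× + (1−cosθ)·[k]×²:
    [+0.97618 -0.21688 +0.00517]
    [+0.20212 +0.91788 +0.34154]
    [-0.07882 -0.33236 +0.93985]
t = (-0.0149, -0.1215, 1.1509) m
M0: Pc = R·M0+t = (-0.13779, -0.04778, +1.12479); u = 857.9·(-0.13779)/1.12479 + 303.5 = 198.4075, v = 420.1·(-0.04778)/1.12479 + 241.1 = 223.2556
M1: Pc = R·M1+t = (+0.06331, -0.00614, +1.10855); u = 857.9·(+0.06331)/1.10855 + 303.5 = 352.4937, v = 420.1·(-0.00614)/1.10855 + 241.1 = 238.7730
M2: Pc = R·M2+t = (+0.10799, -0.19522, +1.17701); u = 857.9·(+0.10799)/1.17701 + 303.5 = 382.2085, v = 420.1·(-0.19522)/1.17701 + 241.1 = 171.4210
M3: Pc = R·M3+t = (-0.09311, -0.23686, +1.19325); u = 857.9·(-0.09311)/1.19325 + 303.5 = 236.5591, v = 420.1·(-0.23686)/1.19325 + 241.1 = 157.7105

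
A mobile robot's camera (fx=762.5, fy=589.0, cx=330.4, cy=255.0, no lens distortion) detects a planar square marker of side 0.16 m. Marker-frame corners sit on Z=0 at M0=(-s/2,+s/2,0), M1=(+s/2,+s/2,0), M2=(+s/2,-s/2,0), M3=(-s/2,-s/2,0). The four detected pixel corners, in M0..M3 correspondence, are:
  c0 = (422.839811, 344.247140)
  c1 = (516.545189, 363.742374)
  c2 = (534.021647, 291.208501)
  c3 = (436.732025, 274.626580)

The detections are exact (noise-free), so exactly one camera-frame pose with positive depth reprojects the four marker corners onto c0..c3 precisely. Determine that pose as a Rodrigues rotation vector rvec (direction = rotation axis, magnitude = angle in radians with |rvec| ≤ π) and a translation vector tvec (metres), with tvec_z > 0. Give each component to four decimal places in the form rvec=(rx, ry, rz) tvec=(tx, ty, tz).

Intrinsics K: fx=762.5, fy=589.0, cx=330.4, cy=255.0
Marker side s = 0.16 m; corners in marker frame (Z=0):
  M0 = (-0.0800, +0.0800, 0)
  M1 = (+0.0800, +0.0800, 0)
  M2 = (+0.0800, -0.0800, 0)
  M3 = (-0.0800, -0.0800, 0)
Detected image corners:
  c0 = (422.839811, 344.247140) px
  c1 = (516.545189, 363.742374) px
  c2 = (534.021647, 291.208501) px
  c3 = (436.732025, 274.626580) px
Planar DLT: solve 8×8 A·h = b for H (H[2,2]=1):
  H  [+451.96484 -9.50685 +476.26101]
  H  [+16.35953 +502.86274 +318.76287]
  H  [-0.30308 +0.18480 +1.00000]
B = K⁻¹H; ‖b₁‖=0.800877, ‖b₂‖=0.800877; λ = 2/(‖b₁‖+‖b₂‖) = 1.248631, sign → tz>0 ⇒ λ=+1.248631
r₁ = λ·B[:,0] = (+0.90409,+0.19852,-0.37843); r₂ = λ·B[:,1] = (-0.11555,+0.96613,+0.23075)
r₃ = r₁×r₂ = (+0.41142,-0.16489,+0.89641); SVD([r₁ r₂ r₃]) → R = UVᵀ:
  R  [+0.90409 -0.11555 +0.41142]
  R  [+0.19852 +0.96613 -0.16489]
  R  [-0.37843 +0.23075 +0.89641]
t = (+0.23885, +0.13517, +1.24863) m
tr R = 2.766628; θ = arccos((tr R − 1)/2) = 0.487912 rad = 27.955°
axis k = ((R−Rᵀ)₃₂, (R−Rᵀ)₁₃, (R−Rᵀ)₂₁) / (2 sinθ) = (+0.421983, +0.842446, +0.334985)
rvec = θ·k = (+0.205890, +0.411039, +0.163443)

rvec=(0.2059, 0.4110, 0.1634) tvec=(0.2389, 0.1352, 1.2486)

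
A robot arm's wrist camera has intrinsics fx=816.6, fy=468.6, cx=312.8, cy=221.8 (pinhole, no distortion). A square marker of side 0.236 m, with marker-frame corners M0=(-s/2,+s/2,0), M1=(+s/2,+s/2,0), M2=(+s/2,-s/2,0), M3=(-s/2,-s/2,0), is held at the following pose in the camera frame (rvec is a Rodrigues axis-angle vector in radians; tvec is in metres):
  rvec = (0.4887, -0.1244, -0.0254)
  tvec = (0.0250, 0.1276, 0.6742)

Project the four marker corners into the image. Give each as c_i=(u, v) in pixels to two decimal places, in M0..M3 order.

c0=(207.11, 377.60) c1=(468.24, 363.95) c2=(497.16, 234.44) c3=(189.48, 244.88)

Intrinsics K: fx=816.6, fy=468.6, cx=312.8, cy=221.8
Marker side s = 0.236 m; corners in marker frame (Z=0):
  M0 = (-0.1180, +0.1180, 0)
  M1 = (+0.1180, +0.1180, 0)
  M2 = (+0.1180, -0.1180, 0)
  M3 = (-0.1180, -0.1180, 0)
rvec = (0.4887, -0.1244, -0.0254), |rvec| = θ = 0.50492 rad = 28.930°
Rodrigues: sinθ=0.48374, 1−cosθ=0.12479; R = I + sinθ·[k]× + (1−cosθ)·[k]×²:
    [+0.99211 -0.00542 -0.12526]
    [-0.05409 +0.88279 -0.46665]
    [+0.11311 +0.46974 +0.87553]
t = (0.0250, 0.1276, 0.6742) m
M0: Pc = R·M0+t = (-0.09271, +0.23815, +0.71628); u = 816.6·(-0.09271)/0.71628 + 312.8 = 207.1072, v = 468.6·(+0.23815)/0.71628 + 221.8 = 377.6012
M1: Pc = R·M1+t = (+0.14143, +0.22539, +0.74298); u = 816.6·(+0.14143)/0.74298 + 312.8 = 468.2437, v = 468.6·(+0.22539)/0.74298 + 221.8 = 363.9524
M2: Pc = R·M2+t = (+0.14271, +0.01705, +0.63212); u = 816.6·(+0.14271)/0.63212 + 312.8 = 497.1584, v = 468.6·(+0.01705)/0.63212 + 221.8 = 234.4384
M3: Pc = R·M3+t = (-0.09143, +0.02981, +0.60542); u = 816.6·(-0.09143)/0.60542 + 312.8 = 189.4798, v = 468.6·(+0.02981)/0.60542 + 221.8 = 244.8762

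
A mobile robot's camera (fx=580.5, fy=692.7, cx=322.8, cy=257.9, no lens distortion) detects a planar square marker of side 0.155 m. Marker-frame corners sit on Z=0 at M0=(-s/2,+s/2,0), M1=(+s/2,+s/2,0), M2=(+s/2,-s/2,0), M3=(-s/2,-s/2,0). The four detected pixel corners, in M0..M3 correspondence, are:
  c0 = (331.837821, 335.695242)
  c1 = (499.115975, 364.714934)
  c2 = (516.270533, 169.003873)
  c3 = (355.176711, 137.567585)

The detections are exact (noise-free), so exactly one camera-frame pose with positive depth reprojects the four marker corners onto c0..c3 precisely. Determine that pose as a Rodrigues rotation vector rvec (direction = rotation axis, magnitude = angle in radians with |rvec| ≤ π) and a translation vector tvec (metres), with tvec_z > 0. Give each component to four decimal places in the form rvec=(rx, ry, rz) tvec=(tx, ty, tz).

rvec=(-0.1181, -0.0703, 0.1470) tvec=(0.0956, -0.0060, 0.5350)

Intrinsics K: fx=580.5, fy=692.7, cx=322.8, cy=257.9
Marker side s = 0.155 m; corners in marker frame (Z=0):
  M0 = (-0.0775, +0.0775, 0)
  M1 = (+0.0775, +0.0775, 0)
  M2 = (+0.0775, -0.0775, 0)
  M3 = (-0.0775, -0.0775, 0)
Detected image corners:
  c0 = (331.837821, 335.695242) px
  c1 = (499.115975, 364.714934) px
  c2 = (516.270533, 169.003873) px
  c3 = (355.176711, 137.567585) px
Planar DLT: solve 8×8 A·h = b for H (H[2,2]=1):
  H  [+1107.56239 -227.87307 +426.50714]
  H  [+223.93549 +1212.75041 +250.13255]
  H  [+0.11431 -0.22891 +1.00000]
B = K⁻¹H; ‖b₁‖=1.869119, ‖b₂‖=1.869119; λ = 2/(‖b₁‖+‖b₂‖) = 0.535012, sign → tz>0 ⇒ λ=+0.535012
r₁ = λ·B[:,0] = (+0.98676,+0.15019,+0.06116); r₂ = λ·B[:,1] = (-0.14191,+0.98227,-0.12247)
r₃ = r₁×r₂ = (-0.07847,+0.11217,+0.99059); SVD([r₁ r₂ r₃]) → R = UVᵀ:
  R  [+0.98676 -0.14191 -0.07847]
  R  [+0.15019 +0.98227 +0.11217]
  R  [+0.06116 -0.12247 +0.99059]
t = (+0.09558, -0.00600, +0.53501) m
tr R = 2.959623; θ = arccos((tr R − 1)/2) = 0.201279 rad = 11.532°
axis k = ((R−Rᵀ)₃₂, (R−Rᵀ)₁₃, (R−Rᵀ)₂₁) / (2 sinθ) = (-0.586833, -0.349204, +0.730536)
rvec = θ·k = (-0.118117, -0.070287, +0.147042)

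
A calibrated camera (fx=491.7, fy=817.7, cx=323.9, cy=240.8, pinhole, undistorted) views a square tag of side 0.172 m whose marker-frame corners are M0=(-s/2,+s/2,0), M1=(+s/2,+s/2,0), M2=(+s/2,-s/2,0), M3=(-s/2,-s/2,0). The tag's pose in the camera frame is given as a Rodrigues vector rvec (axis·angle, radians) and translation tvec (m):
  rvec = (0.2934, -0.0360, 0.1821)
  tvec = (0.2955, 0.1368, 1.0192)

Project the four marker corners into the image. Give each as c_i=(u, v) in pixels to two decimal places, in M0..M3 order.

c0=(416.32, 400.53) c1=(494.64, 422.14) c2=(518.52, 298.67) c3=(436.59, 274.67)

Intrinsics K: fx=491.7, fy=817.7, cx=323.9, cy=240.8
Marker side s = 0.172 m; corners in marker frame (Z=0):
  M0 = (-0.0860, +0.0860, 0)
  M1 = (+0.0860, +0.0860, 0)
  M2 = (+0.0860, -0.0860, 0)
  M3 = (-0.0860, -0.0860, 0)
rvec = (0.2934, -0.0360, 0.1821), |rvec| = θ = 0.34719 rad = 19.892°
Rodrigues: sinθ=0.34026, 1−cosθ=0.05967; R = I + sinθ·[k]× + (1−cosθ)·[k]×²:
    [+0.98294 -0.18369 -0.00883]
    [+0.17324 +0.94097 -0.29079]
    [+0.06173 +0.28430 +0.95675]
t = (0.2955, 0.1368, 1.0192) m
M0: Pc = R·M0+t = (+0.19517, +0.20283, +1.03834); u = 491.7·(+0.19517)/1.03834 + 323.9 = 416.3212, v = 817.7·(+0.20283)/1.03834 + 240.8 = 400.5264
M1: Pc = R·M1+t = (+0.36424, +0.23262, +1.04896); u = 491.7·(+0.36424)/1.04896 + 323.9 = 494.6358, v = 817.7·(+0.23262)/1.04896 + 240.8 = 422.1371
M2: Pc = R·M2+t = (+0.39583, +0.07077, +1.00006); u = 491.7·(+0.39583)/1.00006 + 323.9 = 518.5184, v = 817.7·(+0.07077)/1.00006 + 240.8 = 298.6688
M3: Pc = R·M3+t = (+0.22676, +0.04098, +0.98944); u = 491.7·(+0.22676)/0.98944 + 323.9 = 436.5898, v = 817.7·(+0.04098)/0.98944 + 240.8 = 274.6652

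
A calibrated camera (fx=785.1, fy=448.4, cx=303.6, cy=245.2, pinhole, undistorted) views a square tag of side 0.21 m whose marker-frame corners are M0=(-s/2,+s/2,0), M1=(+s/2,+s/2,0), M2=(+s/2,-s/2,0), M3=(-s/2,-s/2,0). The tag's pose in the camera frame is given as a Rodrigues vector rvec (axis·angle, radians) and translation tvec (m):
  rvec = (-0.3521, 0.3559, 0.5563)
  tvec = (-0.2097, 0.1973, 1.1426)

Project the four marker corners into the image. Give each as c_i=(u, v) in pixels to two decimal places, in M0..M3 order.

c0=(65.75, 335.35) c1=(167.82, 381.76) c2=(256.63, 309.45) c3=(152.13, 270.09)

Intrinsics K: fx=785.1, fy=448.4, cx=303.6, cy=245.2
Marker side s = 0.21 m; corners in marker frame (Z=0):
  M0 = (-0.1050, +0.1050, 0)
  M1 = (+0.1050, +0.1050, 0)
  M2 = (+0.1050, -0.1050, 0)
  M3 = (-0.1050, -0.1050, 0)
rvec = (-0.3521, 0.3559, 0.5563), |rvec| = θ = 0.74840 rad = 42.880°
Rodrigues: sinθ=0.68047, 1−cosθ=0.26722; R = I + sinθ·[k]× + (1−cosθ)·[k]×²:
    [+0.79192 -0.56559 +0.23014]
    [+0.44602 +0.79321 +0.41460]
    [-0.41704 -0.22568 +0.88042]
t = (-0.2097, 0.1973, 1.1426) m
M0: Pc = R·M0+t = (-0.35224, +0.23375, +1.16269); u = 785.1·(-0.35224)/1.16269 + 303.6 = 65.7533, v = 448.4·(+0.23375)/1.16269 + 245.2 = 335.3490
M1: Pc = R·M1+t = (-0.18593, +0.32742, +1.07511); u = 785.1·(-0.18593)/1.07511 + 303.6 = 167.8213, v = 448.4·(+0.32742)/1.07511 + 245.2 = 381.7572
M2: Pc = R·M2+t = (-0.06716, +0.16085, +1.12251); u = 785.1·(-0.06716)/1.12251 + 303.6 = 256.6263, v = 448.4·(+0.16085)/1.12251 + 245.2 = 309.4517
M3: Pc = R·M3+t = (-0.23347, +0.06718, +1.21009); u = 785.1·(-0.23347)/1.21009 + 303.6 = 152.1286, v = 448.4·(+0.06718)/1.21009 + 245.2 = 270.0942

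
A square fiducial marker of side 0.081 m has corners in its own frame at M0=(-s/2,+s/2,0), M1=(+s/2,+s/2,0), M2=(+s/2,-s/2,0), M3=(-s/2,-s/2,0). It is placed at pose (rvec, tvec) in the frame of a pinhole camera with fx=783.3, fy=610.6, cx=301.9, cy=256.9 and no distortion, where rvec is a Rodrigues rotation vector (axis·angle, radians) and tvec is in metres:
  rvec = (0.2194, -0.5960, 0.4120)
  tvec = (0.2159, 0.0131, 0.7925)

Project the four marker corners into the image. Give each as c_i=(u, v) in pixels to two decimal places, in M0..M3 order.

c0=(472.19, 285.98) c1=(520.42, 303.10) c2=(556.24, 248.95) c3=(509.81, 228.34)

Intrinsics K: fx=783.3, fy=610.6, cx=301.9, cy=256.9
Marker side s = 0.081 m; corners in marker frame (Z=0):
  M0 = (-0.0405, +0.0405, 0)
  M1 = (+0.0405, +0.0405, 0)
  M2 = (+0.0405, -0.0405, 0)
  M3 = (-0.0405, -0.0405, 0)
rvec = (0.2194, -0.5960, 0.4120), |rvec| = θ = 0.75703 rad = 43.375°
Rodrigues: sinθ=0.68677, 1−cosθ=0.27312; R = I + sinθ·[k]× + (1−cosθ)·[k]×²:
    [+0.74982 -0.43608 -0.49760]
    [+0.31144 +0.89616 -0.31606]
    [+0.58376 +0.08201 +0.80777]
t = (0.2159, 0.0131, 0.7925) m
M0: Pc = R·M0+t = (+0.16787, +0.03678, +0.77218); u = 783.3·(+0.16787)/0.77218 + 301.9 = 472.1889, v = 610.6·(+0.03678)/0.77218 + 256.9 = 285.9847
M1: Pc = R·M1+t = (+0.22861, +0.06201, +0.81946); u = 783.3·(+0.22861)/0.81946 + 301.9 = 520.4179, v = 610.6·(+0.06201)/0.81946 + 256.9 = 303.1035
M2: Pc = R·M2+t = (+0.26393, -0.01058, +0.81282); u = 783.3·(+0.26393)/0.81282 + 301.9 = 556.2432, v = 610.6·(-0.01058)/0.81282 + 256.9 = 248.9512
M3: Pc = R·M3+t = (+0.20319, -0.03581, +0.76554); u = 783.3·(+0.20319)/0.76554 + 301.9 = 509.8085, v = 610.6·(-0.03581)/0.76554 + 256.9 = 228.3391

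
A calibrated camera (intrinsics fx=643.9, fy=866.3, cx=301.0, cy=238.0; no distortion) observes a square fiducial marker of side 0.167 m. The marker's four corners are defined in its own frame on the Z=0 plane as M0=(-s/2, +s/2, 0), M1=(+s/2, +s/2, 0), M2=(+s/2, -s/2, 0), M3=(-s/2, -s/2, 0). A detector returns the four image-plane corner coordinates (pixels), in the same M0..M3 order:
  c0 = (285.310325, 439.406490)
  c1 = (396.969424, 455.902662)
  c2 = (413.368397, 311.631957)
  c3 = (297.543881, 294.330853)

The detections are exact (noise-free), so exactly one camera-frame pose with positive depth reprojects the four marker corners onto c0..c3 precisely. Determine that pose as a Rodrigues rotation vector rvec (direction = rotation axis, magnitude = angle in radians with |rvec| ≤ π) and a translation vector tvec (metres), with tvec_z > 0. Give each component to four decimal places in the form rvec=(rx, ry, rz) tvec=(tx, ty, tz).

Intrinsics K: fx=643.9, fy=866.3, cx=301.0, cy=238.0
Marker side s = 0.167 m; corners in marker frame (Z=0):
  M0 = (-0.0835, +0.0835, 0)
  M1 = (+0.0835, +0.0835, 0)
  M2 = (+0.0835, -0.0835, 0)
  M3 = (-0.0835, -0.0835, 0)
Detected image corners:
  c0 = (285.310325, 439.406490) px
  c1 = (396.969424, 455.902662) px
  c2 = (413.368397, 311.631957) px
  c3 = (297.543881, 294.330853) px
Planar DLT: solve 8×8 A·h = b for H (H[2,2]=1):
  H  [+683.50292 -9.02249 +348.20241]
  H  [+103.99382 +948.96750 +376.65366]
  H  [+0.00759 +0.22025 +1.00000]
B = K⁻¹H; ‖b₁‖=1.064539, ‖b₂‖=1.064539; λ = 2/(‖b₁‖+‖b₂‖) = 0.939373, sign → tz>0 ⇒ λ=+0.939373
r₁ = λ·B[:,0] = (+0.99382,+0.11081,+0.00713); r₂ = λ·B[:,1] = (-0.10988,+0.97217,+0.20689)
r₃ = r₁×r₂ = (+0.01599,-0.20640,+0.97834); SVD([r₁ r₂ r₃]) → R = UVᵀ:
  R  [+0.99382 -0.10988 +0.01599]
  R  [+0.11081 +0.97217 -0.20640]
  R  [+0.00713 +0.20689 +0.97834]
t = (+0.06886, +0.15035, +0.93937) m
tr R = 2.944327; θ = arccos((tr R − 1)/2) = 0.236501 rad = 13.551°
axis k = ((R−Rᵀ)₃₂, (R−Rᵀ)₁₃, (R−Rᵀ)₂₁) / (2 sinθ) = (+0.881962, +0.018915, +0.470941)
rvec = θ·k = (+0.208585, +0.004474, +0.111378)

rvec=(0.2086, 0.0045, 0.1114) tvec=(0.0689, 0.1503, 0.9394)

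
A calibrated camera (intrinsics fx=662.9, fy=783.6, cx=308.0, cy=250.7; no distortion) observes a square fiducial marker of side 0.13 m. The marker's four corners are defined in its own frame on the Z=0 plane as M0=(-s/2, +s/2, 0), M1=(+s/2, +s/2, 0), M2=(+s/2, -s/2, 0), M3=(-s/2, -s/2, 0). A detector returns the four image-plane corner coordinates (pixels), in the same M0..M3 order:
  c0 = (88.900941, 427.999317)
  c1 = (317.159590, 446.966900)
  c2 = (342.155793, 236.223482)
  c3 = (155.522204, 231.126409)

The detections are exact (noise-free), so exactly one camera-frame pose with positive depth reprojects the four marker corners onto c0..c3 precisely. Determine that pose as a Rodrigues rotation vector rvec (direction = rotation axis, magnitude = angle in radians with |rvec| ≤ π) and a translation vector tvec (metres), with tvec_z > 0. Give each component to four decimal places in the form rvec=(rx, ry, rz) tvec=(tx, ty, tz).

Intrinsics K: fx=662.9, fy=783.6, cx=308.0, cy=250.7
Marker side s = 0.13 m; corners in marker frame (Z=0):
  M0 = (-0.0650, +0.0650, 0)
  M1 = (+0.0650, +0.0650, 0)
  M2 = (+0.0650, -0.0650, 0)
  M3 = (-0.0650, -0.0650, 0)
Detected image corners:
  c0 = (88.900941, 427.999317) px
  c1 = (317.159590, 446.966900) px
  c2 = (342.155793, 236.223482) px
  c3 = (155.522204, 231.126409) px
Planar DLT: solve 8×8 A·h = b for H (H[2,2]=1):
  H  [+1482.26212 -726.84114 +225.49524]
  H  [-56.35602 +1016.68021 +324.56404]
  H  [-0.42682 -1.63775 +1.00000]
B = K⁻¹H; ‖b₁‖=2.472320, ‖b₂‖=2.472320; λ = 2/(‖b₁‖+‖b₂‖) = 0.404478, sign → tz>0 ⇒ λ=+0.404478
r₁ = λ·B[:,0] = (+0.98464,+0.02614,-0.17264); r₂ = λ·B[:,1] = (-0.13571,+0.73672,-0.66243)
r₃ = r₁×r₂ = (+0.10987,+0.67569,+0.72895); SVD([r₁ r₂ r₃]) → R = UVᵀ:
  R  [+0.98464 -0.13571 +0.10987]
  R  [+0.02614 +0.73672 +0.67569]
  R  [-0.17264 -0.66243 +0.72895]
t = (-0.05034, +0.03813, +0.40448) m
tr R = 2.450317; θ = arccos((tr R − 1)/2) = 0.759531 rad = 43.518°
axis k = ((R−Rᵀ)₃₂, (R−Rᵀ)₁₃, (R−Rᵀ)₂₁) / (2 sinθ) = (-0.971651, +0.205140, +0.117526)
rvec = θ·k = (-0.737999, +0.155810, +0.089265)

rvec=(-0.7380, 0.1558, 0.0893) tvec=(-0.0503, 0.0381, 0.4045)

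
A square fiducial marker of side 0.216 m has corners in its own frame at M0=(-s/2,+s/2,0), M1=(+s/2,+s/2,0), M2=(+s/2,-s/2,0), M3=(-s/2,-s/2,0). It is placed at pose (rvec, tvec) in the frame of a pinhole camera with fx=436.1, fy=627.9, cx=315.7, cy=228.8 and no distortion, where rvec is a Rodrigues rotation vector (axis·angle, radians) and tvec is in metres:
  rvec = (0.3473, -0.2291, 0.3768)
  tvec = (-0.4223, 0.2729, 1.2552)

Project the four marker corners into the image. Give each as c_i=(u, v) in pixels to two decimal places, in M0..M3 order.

Intrinsics K: fx=436.1, fy=627.9, cx=315.7, cy=228.8
Marker side s = 0.216 m; corners in marker frame (Z=0):
  M0 = (-0.1080, +0.1080, 0)
  M1 = (+0.1080, +0.1080, 0)
  M2 = (+0.1080, -0.1080, 0)
  M3 = (-0.1080, -0.1080, 0)
rvec = (0.3473, -0.2291, 0.3768), |rvec| = θ = 0.56132 rad = 32.161°
Rodrigues: sinθ=0.53231, 1−cosθ=0.15345; R = I + sinθ·[k]× + (1−cosθ)·[k]×²:
    [+0.90529 -0.39607 -0.15353]
    [+0.31857 +0.87211 -0.37139]
    [+0.28099 +0.28731 +0.91570]
t = (-0.4223, 0.2729, 1.2552) m
M0: Pc = R·M0+t = (-0.56285, +0.33268, +1.25588); u = 436.1·(-0.56285)/1.25588 + 315.7 = 120.2535, v = 627.9·(+0.33268)/1.25588 + 228.8 = 395.1303
M1: Pc = R·M1+t = (-0.36730, +0.40149, +1.31658); u = 436.1·(-0.36730)/1.31658 + 315.7 = 194.0349, v = 627.9·(+0.40149)/1.31658 + 228.8 = 420.2802
M2: Pc = R·M2+t = (-0.28175, +0.21312, +1.25452); u = 436.1·(-0.28175)/1.25452 + 315.7 = 217.7562, v = 627.9·(+0.21312)/1.25452 + 228.8 = 335.4677
M3: Pc = R·M3+t = (-0.47730, +0.14431, +1.19382); u = 436.1·(-0.47730)/1.19382 + 315.7 = 141.3454, v = 627.9·(+0.14431)/1.19382 + 228.8 = 304.6987

c0=(120.25, 395.13) c1=(194.03, 420.28) c2=(217.76, 335.47) c3=(141.35, 304.70)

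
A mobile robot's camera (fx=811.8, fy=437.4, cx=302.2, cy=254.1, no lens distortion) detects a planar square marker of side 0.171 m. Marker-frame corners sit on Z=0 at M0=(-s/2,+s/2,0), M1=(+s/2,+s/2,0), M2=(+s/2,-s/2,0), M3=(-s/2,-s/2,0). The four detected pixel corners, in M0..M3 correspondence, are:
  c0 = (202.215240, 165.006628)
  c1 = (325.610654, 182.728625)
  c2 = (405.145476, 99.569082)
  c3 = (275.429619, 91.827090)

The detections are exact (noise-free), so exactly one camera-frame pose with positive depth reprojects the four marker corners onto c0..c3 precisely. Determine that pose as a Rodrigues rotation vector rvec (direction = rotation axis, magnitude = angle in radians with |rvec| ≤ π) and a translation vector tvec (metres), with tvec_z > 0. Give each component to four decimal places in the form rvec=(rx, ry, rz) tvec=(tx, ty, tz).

Intrinsics K: fx=811.8, fy=437.4, cx=302.2, cy=254.1
Marker side s = 0.171 m; corners in marker frame (Z=0):
  M0 = (-0.0855, +0.0855, 0)
  M1 = (+0.0855, +0.0855, 0)
  M2 = (+0.0855, -0.0855, 0)
  M3 = (-0.0855, -0.0855, 0)
Detected image corners:
  c0 = (202.215240, 165.006628) px
  c1 = (325.610654, 182.728625) px
  c2 = (405.145476, 99.569082) px
  c3 = (275.429619, 91.827090) px
Planar DLT: solve 8×8 A·h = b for H (H[2,2]=1):
  H  [+521.86835 -489.09382 +298.65928]
  H  [-23.36656 +435.87481 +133.90697]
  H  [-0.72311 -0.14433 +1.00000]
B = K⁻¹H; ‖b₁‖=1.220300, ‖b₂‖=1.220300; λ = 2/(‖b₁‖+‖b₂‖) = 0.819470, sign → tz>0 ⇒ λ=+0.819470
r₁ = λ·B[:,0] = (+0.74739,+0.30046,-0.59257); r₂ = λ·B[:,1] = (-0.44969,+0.88532,-0.11827)
r₃ = r₁×r₂ = (+0.48907,+0.35486,+0.79679); SVD([r₁ r₂ r₃]) → R = UVᵀ:
  R  [+0.74739 -0.44969 +0.48907]
  R  [+0.30046 +0.88532 +0.35486]
  R  [-0.59257 -0.11827 +0.79679]
t = (-0.00357, -0.22518, +0.81947) m
tr R = 2.429500; θ = arccos((tr R − 1)/2) = 0.774530 rad = 44.377°
axis k = ((R−Rᵀ)₃₂, (R−Rᵀ)₁₃, (R−Rᵀ)₂₁) / (2 sinθ) = (-0.338254, +0.773285, +0.536297)
rvec = θ·k = (-0.261988, +0.598932, +0.415378)

rvec=(-0.2620, 0.5989, 0.4154) tvec=(-0.0036, -0.2252, 0.8195)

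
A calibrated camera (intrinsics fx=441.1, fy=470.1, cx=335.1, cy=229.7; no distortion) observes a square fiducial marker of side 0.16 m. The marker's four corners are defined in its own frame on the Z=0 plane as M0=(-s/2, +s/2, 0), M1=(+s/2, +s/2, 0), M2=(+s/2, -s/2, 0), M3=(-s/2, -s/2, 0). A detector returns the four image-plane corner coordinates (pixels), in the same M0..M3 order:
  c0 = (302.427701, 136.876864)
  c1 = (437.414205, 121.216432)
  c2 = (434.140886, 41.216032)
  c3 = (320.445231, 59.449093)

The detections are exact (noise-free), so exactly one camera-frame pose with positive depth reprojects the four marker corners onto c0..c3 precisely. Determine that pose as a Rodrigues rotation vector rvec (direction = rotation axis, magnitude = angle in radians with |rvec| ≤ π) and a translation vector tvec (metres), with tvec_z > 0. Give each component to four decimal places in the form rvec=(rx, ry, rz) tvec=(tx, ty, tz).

rvec=(-0.6836, 0.2605, 0.0340) tvec=(0.0470, -0.1722, 0.5655)

Intrinsics K: fx=441.1, fy=470.1, cx=335.1, cy=229.7
Marker side s = 0.16 m; corners in marker frame (Z=0):
  M0 = (-0.0800, +0.0800, 0)
  M1 = (+0.0800, +0.0800, 0)
  M2 = (+0.0800, -0.0800, 0)
  M3 = (-0.0800, -0.0800, 0)
Detected image corners:
  c0 = (302.427701, 136.876864) px
  c1 = (437.414205, 121.216432) px
  c2 = (434.140886, 41.216032) px
  c3 = (320.445231, 59.449093) px
Planar DLT: solve 8×8 A·h = b for H (H[2,2]=1):
  H  [+606.79904 -458.00034 +371.74041]
  H  [-146.11218 +393.35416 +86.53633]
  H  [-0.44030 -1.09629 +1.00000]
B = K⁻¹H; ‖b₁‖=1.768499, ‖b₂‖=1.768499; λ = 2/(‖b₁‖+‖b₂‖) = 0.565451, sign → tz>0 ⇒ λ=+0.565451
r₁ = λ·B[:,0] = (+0.96700,-0.05410,-0.24897); r₂ = λ·B[:,1] = (-0.11618,+0.77603,-0.61990)
r₃ = r₁×r₂ = (+0.22674,+0.62837,+0.74414); SVD([r₁ r₂ r₃]) → R = UVᵀ:
  R  [+0.96700 -0.11618 +0.22674]
  R  [-0.05410 +0.77603 +0.62837]
  R  [-0.24897 -0.61990 +0.74414]
t = (+0.04697, -0.17220, +0.56545) m
tr R = 2.487172; θ = arccos((tr R − 1)/2) = 0.732379 rad = 41.962°
axis k = ((R−Rᵀ)₃₂, (R−Rᵀ)₁₃, (R−Rᵀ)₂₁) / (2 sinθ) = (-0.933436, +0.355727, +0.046427)
rvec = θ·k = (-0.683628, +0.260527, +0.034002)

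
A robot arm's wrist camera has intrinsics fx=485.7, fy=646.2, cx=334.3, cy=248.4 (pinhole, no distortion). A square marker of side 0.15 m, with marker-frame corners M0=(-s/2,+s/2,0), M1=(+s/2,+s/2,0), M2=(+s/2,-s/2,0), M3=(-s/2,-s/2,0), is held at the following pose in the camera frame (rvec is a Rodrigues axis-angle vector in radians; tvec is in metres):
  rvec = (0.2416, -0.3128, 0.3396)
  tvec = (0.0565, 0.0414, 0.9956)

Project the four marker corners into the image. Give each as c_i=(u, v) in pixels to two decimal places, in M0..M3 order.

Intrinsics K: fx=485.7, fy=646.2, cx=334.3, cy=248.4
Marker side s = 0.15 m; corners in marker frame (Z=0):
  M0 = (-0.0750, +0.0750, 0)
  M1 = (+0.0750, +0.0750, 0)
  M2 = (+0.0750, -0.0750, 0)
  M3 = (-0.0750, -0.0750, 0)
rvec = (0.2416, -0.3128, 0.3396), |rvec| = θ = 0.52110 rad = 29.857°
Rodrigues: sinθ=0.49783, 1−cosθ=0.13273; R = I + sinθ·[k]× + (1−cosθ)·[k]×²:
    [+0.89580 -0.36138 -0.25873]
    [+0.28750 +0.91510 -0.28274]
    [+0.33894 +0.17889 +0.92364]
t = (0.0565, 0.0414, 0.9956) m
M0: Pc = R·M0+t = (-0.03779, +0.08847, +0.98360); u = 485.7·(-0.03779)/0.98360 + 334.3 = 315.6400, v = 646.2·(+0.08847)/0.98360 + 248.4 = 306.5227
M1: Pc = R·M1+t = (+0.09658, +0.13159, +1.03444); u = 485.7·(+0.09658)/1.03444 + 334.3 = 379.6482, v = 646.2·(+0.13159)/1.03444 + 248.4 = 330.6056
M2: Pc = R·M2+t = (+0.15079, -0.00567, +1.00760); u = 485.7·(+0.15079)/1.00760 + 334.3 = 406.9853, v = 646.2·(-0.00567)/1.00760 + 248.4 = 244.7637
M3: Pc = R·M3+t = (+0.01642, -0.04879, +0.95676); u = 485.7·(+0.01642)/0.95676 + 334.3 = 342.6346, v = 646.2·(-0.04879)/0.95676 + 248.4 = 215.4439

c0=(315.64, 306.52) c1=(379.65, 330.61) c2=(406.99, 244.76) c3=(342.63, 215.44)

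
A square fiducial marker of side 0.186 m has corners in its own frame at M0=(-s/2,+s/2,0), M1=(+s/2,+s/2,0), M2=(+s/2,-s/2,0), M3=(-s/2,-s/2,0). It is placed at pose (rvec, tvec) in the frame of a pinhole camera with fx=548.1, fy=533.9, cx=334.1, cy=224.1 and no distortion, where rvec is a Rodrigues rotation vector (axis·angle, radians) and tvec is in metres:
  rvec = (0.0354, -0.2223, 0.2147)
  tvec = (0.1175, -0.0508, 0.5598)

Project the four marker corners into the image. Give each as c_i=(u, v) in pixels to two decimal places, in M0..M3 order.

c0=(343.13, 244.59) c1=(509.49, 278.54) c2=(547.97, 111.39) c3=(383.93, 64.45)

Intrinsics K: fx=548.1, fy=533.9, cx=334.1, cy=224.1
Marker side s = 0.186 m; corners in marker frame (Z=0):
  M0 = (-0.0930, +0.0930, 0)
  M1 = (+0.0930, +0.0930, 0)
  M2 = (+0.0930, -0.0930, 0)
  M3 = (-0.0930, -0.0930, 0)
rvec = (0.0354, -0.2223, 0.2147), |rvec| = θ = 0.31107 rad = 17.823°
Rodrigues: sinθ=0.30608, 1−cosθ=0.04799; R = I + sinθ·[k]× + (1−cosθ)·[k]×²:
    [+0.95263 -0.21516 -0.21496]
    [+0.20735 +0.97652 -0.05850]
    [+0.22250 +0.01116 +0.97487]
t = (0.1175, -0.0508, 0.5598) m
M0: Pc = R·M0+t = (+0.00890, +0.02073, +0.54015); u = 548.1·(+0.00890)/0.54015 + 334.1 = 343.1271, v = 533.9·(+0.02073)/0.54015 + 224.1 = 244.5926
M1: Pc = R·M1+t = (+0.18608, +0.05930, +0.58153); u = 548.1·(+0.18608)/0.58153 + 334.1 = 509.4872, v = 533.9·(+0.05930)/0.58153 + 224.1 = 278.5426
M2: Pc = R·M2+t = (+0.22610, -0.12233, +0.57945); u = 548.1·(+0.22610)/0.57945 + 334.1 = 547.9693, v = 533.9·(-0.12233)/0.57945 + 224.1 = 111.3850
M3: Pc = R·M3+t = (+0.04892, -0.16090, +0.53807); u = 548.1·(+0.04892)/0.53807 + 334.1 = 383.9272, v = 533.9·(-0.16090)/0.53807 + 224.1 = 64.4472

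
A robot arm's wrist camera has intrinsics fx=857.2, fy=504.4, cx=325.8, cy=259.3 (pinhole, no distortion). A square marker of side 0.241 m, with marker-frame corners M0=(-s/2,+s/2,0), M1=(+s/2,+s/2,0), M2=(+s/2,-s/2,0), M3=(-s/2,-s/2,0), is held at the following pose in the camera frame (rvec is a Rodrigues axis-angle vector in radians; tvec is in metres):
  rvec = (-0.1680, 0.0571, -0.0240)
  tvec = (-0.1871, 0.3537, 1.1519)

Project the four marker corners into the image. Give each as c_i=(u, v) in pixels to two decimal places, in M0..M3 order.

c0=(96.06, 470.19) c1=(276.63, 469.57) c2=(274.96, 359.48) c3=(100.60, 361.31)

Intrinsics K: fx=857.2, fy=504.4, cx=325.8, cy=259.3
Marker side s = 0.241 m; corners in marker frame (Z=0):
  M0 = (-0.1205, +0.1205, 0)
  M1 = (+0.1205, +0.1205, 0)
  M2 = (+0.1205, -0.1205, 0)
  M3 = (-0.1205, -0.1205, 0)
rvec = (-0.1680, 0.0571, -0.0240), |rvec| = θ = 0.17905 rad = 10.259°
Rodrigues: sinθ=0.17810, 1−cosθ=0.01599; R = I + sinθ·[k]× + (1−cosθ)·[k]×²:
    [+0.99809 +0.01909 +0.05881]
    [-0.02866 +0.98564 +0.16642]
    [-0.05478 -0.16779 +0.98430]
t = (-0.1871, 0.3537, 1.1519) m
M0: Pc = R·M0+t = (-0.30507, +0.47592, +1.13828); u = 857.2·(-0.30507)/1.13828 + 325.8 = 96.0633, v = 504.4·(+0.47592)/1.13828 + 259.3 = 470.1924
M1: Pc = R·M1+t = (-0.06453, +0.46902, +1.12508); u = 857.2·(-0.06453)/1.12508 + 325.8 = 276.6342, v = 504.4·(+0.46902)/1.12508 + 259.3 = 469.5712
M2: Pc = R·M2+t = (-0.06913, +0.23148, +1.16552); u = 857.2·(-0.06913)/1.16552 + 325.8 = 274.9566, v = 504.4·(+0.23148)/1.16552 + 259.3 = 359.4764
M3: Pc = R·M3+t = (-0.30967, +0.23838, +1.17872); u = 857.2·(-0.30967)/1.17872 + 325.8 = 100.5991, v = 504.4·(+0.23838)/1.17872 + 259.3 = 361.3095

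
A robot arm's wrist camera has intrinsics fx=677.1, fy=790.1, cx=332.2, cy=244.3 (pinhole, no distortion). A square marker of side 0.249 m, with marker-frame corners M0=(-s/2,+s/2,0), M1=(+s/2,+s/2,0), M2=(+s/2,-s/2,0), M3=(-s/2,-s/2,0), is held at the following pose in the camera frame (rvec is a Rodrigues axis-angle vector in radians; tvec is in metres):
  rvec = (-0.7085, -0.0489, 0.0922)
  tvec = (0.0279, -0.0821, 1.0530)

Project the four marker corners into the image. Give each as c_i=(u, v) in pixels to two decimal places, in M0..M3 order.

c0=(259.33, 243.79) c1=(431.86, 264.22) c2=(427.71, 130.52) c3=(279.89, 112.61)

Intrinsics K: fx=677.1, fy=790.1, cx=332.2, cy=244.3
Marker side s = 0.249 m; corners in marker frame (Z=0):
  M0 = (-0.1245, +0.1245, 0)
  M1 = (+0.1245, +0.1245, 0)
  M2 = (+0.1245, -0.1245, 0)
  M3 = (-0.1245, -0.1245, 0)
rvec = (-0.7085, -0.0489, 0.0922), |rvec| = θ = 0.71615 rad = 41.032°
Rodrigues: sinθ=0.65648, 1−cosθ=0.24566; R = I + sinθ·[k]× + (1−cosθ)·[k]×²:
    [+0.99478 -0.06792 -0.07612]
    [+0.10111 +0.75549 +0.64731]
    [+0.01354 -0.65163 +0.75841]
t = (0.0279, -0.0821, 1.0530) m
M0: Pc = R·M0+t = (-0.10441, -0.00063, +0.97019); u = 677.1·(-0.10441)/0.97019 + 332.2 = 259.3336, v = 790.1·(-0.00063)/0.97019 + 244.3 = 243.7865
M1: Pc = R·M1+t = (+0.14329, +0.02455, +0.97356); u = 677.1·(+0.14329)/0.97356 + 332.2 = 431.8596, v = 790.1·(+0.02455)/0.97356 + 244.3 = 264.2212
M2: Pc = R·M2+t = (+0.16021, -0.16357, +1.13581); u = 677.1·(+0.16021)/1.13581 + 332.2 = 427.7052, v = 790.1·(-0.16357)/1.13581 + 244.3 = 130.5170
M3: Pc = R·M3+t = (-0.08749, -0.18875, +1.13244); u = 677.1·(-0.08749)/1.13244 + 332.2 = 279.8864, v = 790.1·(-0.18875)/1.13244 + 244.3 = 112.6123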